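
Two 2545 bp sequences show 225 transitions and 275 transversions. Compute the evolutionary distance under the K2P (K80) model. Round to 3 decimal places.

0.229

P = 225/2545 ≈ 0.088409 and Q = 275/2545 ≈ 0.108055.
Under the Kimura two-parameter model, d = −½ ln(1 − 2P − Q) − ¼ ln(1 − 2Q).
1 − 2P − Q = 0.715127, giving −½ ln(0.715127) = 0.167648.
1 − 2Q = 0.78389, giving −¼ ln(0.78389) = 0.060872.
d = 0.167648 + 0.060872 = 0.228520.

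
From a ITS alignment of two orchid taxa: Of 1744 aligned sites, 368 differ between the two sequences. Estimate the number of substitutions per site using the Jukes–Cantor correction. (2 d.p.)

p = 368/1744 ≈ 0.211009.
d = −(3/4) ln(1 − 4p/3) = −0.75 ln(1 − 0.281345) = −0.75 ln(0.718655)
  = −0.75 × (-0.330374) = 0.247781 substitutions/site.

0.25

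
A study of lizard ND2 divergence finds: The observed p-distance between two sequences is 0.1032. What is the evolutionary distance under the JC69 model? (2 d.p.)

0.11

d = −(3/4) ln(1 − 4p/3) = −0.75 ln(1 − 0.1376) = −0.75 ln(0.8624)
  = −0.75 × (-0.148036) = 0.111027 substitutions/site.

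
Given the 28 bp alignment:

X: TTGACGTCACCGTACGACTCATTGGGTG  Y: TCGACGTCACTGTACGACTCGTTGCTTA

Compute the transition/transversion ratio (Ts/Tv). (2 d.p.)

Transitions are A↔G and C↔T; transversions are all other mismatches.
Transitions: 4. Transversions: 2.
R = 4/2 = 2.00.

2.00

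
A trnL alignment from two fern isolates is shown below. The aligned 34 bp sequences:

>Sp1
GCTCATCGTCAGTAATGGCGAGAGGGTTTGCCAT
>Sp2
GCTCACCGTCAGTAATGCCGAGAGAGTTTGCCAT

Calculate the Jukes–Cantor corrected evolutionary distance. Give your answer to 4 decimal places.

The sequences differ at 3 of 34 sites (6, 18, 25), so p = 3/34 ≈ 0.088235.
d = −(3/4) ln(1 − 4p/3) = −0.75 ln(1 − 0.117647) = −0.75 ln(0.882353)
  = −0.75 × (-0.125163) = 0.093872 substitutions/site.

0.0939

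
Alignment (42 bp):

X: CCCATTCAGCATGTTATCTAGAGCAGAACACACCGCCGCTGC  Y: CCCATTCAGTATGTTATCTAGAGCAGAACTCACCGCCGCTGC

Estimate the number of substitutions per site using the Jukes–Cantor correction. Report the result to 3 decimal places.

0.049

The sequences differ at 2 of 42 sites (10, 30), so p = 2/42 ≈ 0.047619.
d = −(3/4) ln(1 − 4p/3) = −0.75 ln(1 − 0.063492) = −0.75 ln(0.936508)
  = −0.75 × (-0.065597) = 0.049198 substitutions/site.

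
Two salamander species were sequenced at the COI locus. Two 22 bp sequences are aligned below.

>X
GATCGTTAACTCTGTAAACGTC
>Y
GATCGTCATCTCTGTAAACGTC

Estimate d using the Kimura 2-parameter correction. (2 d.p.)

Of 22 sites, 1 differences are transitions and 1 are transversions, so P = 1/22 ≈ 0.045455 and Q = 1/22 ≈ 0.045455.
Under the Kimura two-parameter model, d = −½ ln(1 − 2P − Q) − ¼ ln(1 − 2Q).
1 − 2P − Q = 0.863635, giving −½ ln(0.863635) = 0.073303.
1 − 2Q = 0.90909, giving −¼ ln(0.90909) = 0.023828.
d = 0.073303 + 0.023828 = 0.097131.

0.10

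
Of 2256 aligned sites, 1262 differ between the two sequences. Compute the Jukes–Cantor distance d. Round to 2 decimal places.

p = 1262/2256 ≈ 0.559397.
d = −(3/4) ln(1 − 4p/3) = −0.75 ln(1 − 0.745863) = −0.75 ln(0.254137)
  = −0.75 × (-1.369882) = 1.027412 substitutions/site.

1.03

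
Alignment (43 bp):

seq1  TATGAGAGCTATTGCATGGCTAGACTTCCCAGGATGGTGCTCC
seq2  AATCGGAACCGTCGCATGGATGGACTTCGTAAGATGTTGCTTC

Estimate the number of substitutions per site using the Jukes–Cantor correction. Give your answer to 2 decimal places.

The sequences differ at 14 of 43 sites, so p = 14/43 ≈ 0.325581.
d = −(3/4) ln(1 − 4p/3) = −0.75 ln(1 − 0.434108) = −0.75 ln(0.565892)
  = −0.75 × (-0.569352) = 0.427014 substitutions/site.

0.43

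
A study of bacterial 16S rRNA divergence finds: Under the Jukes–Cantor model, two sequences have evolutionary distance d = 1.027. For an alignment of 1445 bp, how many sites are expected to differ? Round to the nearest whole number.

808

Invert JC69: p = (3/4)(1 − e^(−4d/3)) = 0.75 × (1 − e^(-1.369333)) = 0.75 × (1 − 0.254277) = 0.559292.
Expected differing sites = pL ≈ 0.559292 × 1445 = 808.17694 ≈ 808.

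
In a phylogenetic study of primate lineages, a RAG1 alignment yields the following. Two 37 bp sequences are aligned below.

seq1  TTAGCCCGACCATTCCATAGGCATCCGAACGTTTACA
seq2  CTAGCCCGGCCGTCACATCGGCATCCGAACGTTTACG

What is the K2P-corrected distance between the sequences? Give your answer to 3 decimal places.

0.225

Of 37 sites, 5 differences are transitions and 2 are transversions, so P = 5/37 ≈ 0.135135 and Q = 2/37 ≈ 0.054054.
Under the Kimura two-parameter model, d = −½ ln(1 − 2P − Q) − ¼ ln(1 − 2Q).
1 − 2P − Q = 0.675676, giving −½ ln(0.675676) = 0.196021.
1 − 2Q = 0.891892, giving −¼ ln(0.891892) = 0.028603.
d = 0.196021 + 0.028603 = 0.224624.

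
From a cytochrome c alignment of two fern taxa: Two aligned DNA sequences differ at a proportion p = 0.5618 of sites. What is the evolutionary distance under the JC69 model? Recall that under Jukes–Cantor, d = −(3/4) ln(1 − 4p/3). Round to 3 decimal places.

1.037

d = −(3/4) ln(1 − 4p/3) = −0.75 ln(1 − 0.749067) = −0.75 ln(0.250933)
  = −0.75 × (-1.382569) = 1.036927 substitutions/site.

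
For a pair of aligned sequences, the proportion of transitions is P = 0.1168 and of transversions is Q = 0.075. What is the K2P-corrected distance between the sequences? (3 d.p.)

0.225

Under the Kimura two-parameter model, d = −½ ln(1 − 2P − Q) − ¼ ln(1 − 2Q).
1 − 2P − Q = 0.6914, giving −½ ln(0.6914) = 0.184518.
1 − 2Q = 0.85, giving −¼ ln(0.85) = 0.040630.
d = 0.184518 + 0.040630 = 0.225148.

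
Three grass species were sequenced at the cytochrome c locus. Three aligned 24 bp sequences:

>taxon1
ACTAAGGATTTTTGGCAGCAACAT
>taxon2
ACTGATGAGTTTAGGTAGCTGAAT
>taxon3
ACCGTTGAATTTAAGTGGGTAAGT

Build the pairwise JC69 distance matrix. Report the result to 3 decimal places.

d(taxon1,taxon2) = 0.441, d(taxon1,taxon3) = 0.961, d(taxon2,taxon3) = 0.441

taxon1–taxon2: 8/24 sites differ → p ≈ 0.333333, d = −0.75 ln(1 − 0.444444) = 0.440839 ≈ 0.441.
taxon1–taxon3: 13/24 sites differ → p ≈ 0.541667, d = −0.75 ln(1 − 0.722223) = 0.960702 ≈ 0.961.
taxon2–taxon3: 8/24 sites differ → p ≈ 0.333333, d = −0.75 ln(1 − 0.444444) = 0.440839 ≈ 0.441.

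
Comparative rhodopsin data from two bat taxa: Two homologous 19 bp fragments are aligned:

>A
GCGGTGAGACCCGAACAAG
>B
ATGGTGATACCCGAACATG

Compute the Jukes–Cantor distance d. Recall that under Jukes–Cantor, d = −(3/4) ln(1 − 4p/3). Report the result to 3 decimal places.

0.247

The sequences differ at 4 of 19 sites (1, 2, 8, 18), so p = 4/19 ≈ 0.210526.
d = −(3/4) ln(1 − 4p/3) = −0.75 ln(1 − 0.280701) = −0.75 ln(0.719299)
  = −0.75 × (-0.329478) = 0.247109 substitutions/site.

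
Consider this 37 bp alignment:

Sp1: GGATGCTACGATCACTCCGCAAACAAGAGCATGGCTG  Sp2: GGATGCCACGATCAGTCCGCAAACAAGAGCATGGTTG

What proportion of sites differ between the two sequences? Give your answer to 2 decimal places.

0.08

The sequences differ at 3 of 37 positions (sites 7, 15, 35).
p = 3/37 = 0.081081… ≈ 0.08 (to 2 d.p.).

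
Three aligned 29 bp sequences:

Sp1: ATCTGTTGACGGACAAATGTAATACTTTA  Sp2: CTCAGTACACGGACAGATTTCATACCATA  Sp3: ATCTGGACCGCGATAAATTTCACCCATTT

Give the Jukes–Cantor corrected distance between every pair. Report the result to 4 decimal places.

d(Sp1,Sp2) = 0.4006, d(Sp1,Sp3) = 0.6829, d(Sp2,Sp3) = 0.6829

Sp1–Sp2: 9/29 sites differ → p ≈ 0.310345, d = −0.75 ln(1 − 0.413793) = 0.400562 ≈ 0.4006.
Sp1–Sp3: 13/29 sites differ → p ≈ 0.448276, d = −0.75 ln(1 − 0.597701) = 0.682920 ≈ 0.6829.
Sp2–Sp3: 13/29 sites differ → p ≈ 0.448276, d = −0.75 ln(1 − 0.597701) = 0.682920 ≈ 0.6829.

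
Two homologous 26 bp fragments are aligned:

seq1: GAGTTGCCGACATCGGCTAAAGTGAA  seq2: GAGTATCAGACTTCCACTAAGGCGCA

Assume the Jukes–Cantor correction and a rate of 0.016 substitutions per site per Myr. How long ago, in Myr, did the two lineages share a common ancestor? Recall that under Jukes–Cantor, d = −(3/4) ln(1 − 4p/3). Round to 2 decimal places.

14.51

The sequences differ at 9 of 26 sites (5, 6, 8, 12, 15, 16, 21, 23, 25), so p = 9/26 ≈ 0.346154.
d = −(3/4) ln(1 − 4p/3) = −0.75 ln(1 − 0.461539) = −0.75 ln(0.538461)
  = −0.75 × (-0.619040) = 0.464280 substitutions/site.
Under a molecular clock d = 2μt, so t = d/(2μ) = 0.464280 / (2 × 0.016) = 14.51 Myr.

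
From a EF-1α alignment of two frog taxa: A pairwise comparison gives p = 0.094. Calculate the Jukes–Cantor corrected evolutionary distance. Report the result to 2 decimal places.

d = −(3/4) ln(1 − 4p/3) = −0.75 ln(1 − 0.125333) = −0.75 ln(0.874667)
  = −0.75 × (-0.133912) = 0.100434 substitutions/site.

0.10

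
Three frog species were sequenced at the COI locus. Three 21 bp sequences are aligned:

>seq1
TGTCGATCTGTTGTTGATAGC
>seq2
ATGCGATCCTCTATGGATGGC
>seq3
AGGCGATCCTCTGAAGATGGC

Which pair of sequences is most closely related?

seq2 and seq3

seq1–seq2: 9/21 differ, p = 0.429, d = 0.635.
seq1–seq3: 8/21 differ, p = 0.381, d = 0.532.
seq2–seq3: 4/21 differ, p = 0.190, d = 0.220.
The smallest distance is between seq2 and seq3.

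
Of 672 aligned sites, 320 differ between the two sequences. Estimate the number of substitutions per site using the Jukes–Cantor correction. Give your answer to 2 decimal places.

p = 320/672 ≈ 0.47619.
d = −(3/4) ln(1 − 4p/3) = −0.75 ln(1 − 0.63492) = −0.75 ln(0.36508)
  = −0.75 × (-1.007639) = 0.755729 substitutions/site.

0.76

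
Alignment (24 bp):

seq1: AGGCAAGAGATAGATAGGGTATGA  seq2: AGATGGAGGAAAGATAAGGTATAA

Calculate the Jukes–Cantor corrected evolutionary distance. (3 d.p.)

0.520

The sequences differ at 9 of 24 sites (3, 4, 5, 6, 7, 8, 11, 17, 23), so p = 9/24 = 0.375.
d = −(3/4) ln(1 − 4p/3) = −0.75 ln(1 − 0.5) = −0.75 ln(0.5)
  = −0.75 × (-0.693147) = 0.519860 substitutions/site.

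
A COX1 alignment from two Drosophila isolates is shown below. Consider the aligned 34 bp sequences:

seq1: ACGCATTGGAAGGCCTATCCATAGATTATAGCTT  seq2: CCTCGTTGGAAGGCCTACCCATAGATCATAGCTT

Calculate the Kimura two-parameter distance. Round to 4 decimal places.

Of 34 sites, 3 differences are transitions and 2 are transversions, so P = 3/34 ≈ 0.088235 and Q = 2/34 ≈ 0.058824.
Under the Kimura two-parameter model, d = −½ ln(1 − 2P − Q) − ¼ ln(1 − 2Q).
1 − 2P − Q = 0.764706, giving −½ ln(0.764706) = 0.134132.
1 − 2Q = 0.882352, giving −¼ ln(0.882352) = 0.031291.
d = 0.134132 + 0.031291 = 0.165423.

0.1654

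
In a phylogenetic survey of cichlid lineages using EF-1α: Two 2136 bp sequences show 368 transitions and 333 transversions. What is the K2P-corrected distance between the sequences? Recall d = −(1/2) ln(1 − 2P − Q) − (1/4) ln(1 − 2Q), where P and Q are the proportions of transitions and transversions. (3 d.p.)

P = 368/2136 ≈ 0.172285 and Q = 333/2136 ≈ 0.155899.
Under the Kimura two-parameter model, d = −½ ln(1 − 2P − Q) − ¼ ln(1 − 2Q).
1 − 2P − Q = 0.499531, giving −½ ln(0.499531) = 0.347043.
1 − 2Q = 0.688202, giving −¼ ln(0.688202) = 0.093418.
d = 0.347043 + 0.093418 = 0.440461.

0.440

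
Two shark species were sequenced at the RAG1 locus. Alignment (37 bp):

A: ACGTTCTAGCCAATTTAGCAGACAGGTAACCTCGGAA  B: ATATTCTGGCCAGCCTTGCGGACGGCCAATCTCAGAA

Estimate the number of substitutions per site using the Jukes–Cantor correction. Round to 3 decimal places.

0.474

The sequences differ at 13 of 37 sites, so p = 13/37 ≈ 0.351351.
d = −(3/4) ln(1 − 4p/3) = −0.75 ln(1 − 0.468468) = −0.75 ln(0.531532)
  = −0.75 × (-0.631992) = 0.473994 substitutions/site.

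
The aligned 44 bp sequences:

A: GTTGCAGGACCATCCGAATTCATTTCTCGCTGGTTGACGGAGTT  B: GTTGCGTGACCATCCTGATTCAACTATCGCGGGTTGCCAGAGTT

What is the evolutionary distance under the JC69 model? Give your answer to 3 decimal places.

The sequences differ at 10 of 44 sites (6, 7, 16, 17, 23, 24, 26, 31, 37, 39), so p = 10/44 ≈ 0.227273.
d = −(3/4) ln(1 − 4p/3) = −0.75 ln(1 − 0.303031) = −0.75 ln(0.696969)
  = −0.75 × (-0.361014) = 0.270761 substitutions/site.

0.271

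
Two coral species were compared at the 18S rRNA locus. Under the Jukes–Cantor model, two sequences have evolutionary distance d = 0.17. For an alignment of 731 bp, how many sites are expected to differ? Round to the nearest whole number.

Invert JC69: p = (3/4)(1 − e^(−4d/3)) = 0.75 × (1 − e^(-0.226667)) = 0.75 × (1 − 0.797186) = 0.152111.
Expected differing sites = pL ≈ 0.152111 × 731 = 111.193141 ≈ 111.

111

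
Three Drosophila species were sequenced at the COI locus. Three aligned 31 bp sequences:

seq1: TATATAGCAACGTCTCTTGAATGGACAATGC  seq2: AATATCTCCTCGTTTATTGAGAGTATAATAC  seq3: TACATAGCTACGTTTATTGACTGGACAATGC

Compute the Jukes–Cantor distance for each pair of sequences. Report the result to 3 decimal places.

d(seq1,seq2) = 0.544, d(seq1,seq3) = 0.182, d(seq2,seq3) = 0.481

seq1–seq2: 12/31 sites differ → p ≈ 0.387097, d = −0.75 ln(1 − 0.516129) = 0.544453 ≈ 0.544.
seq1–seq3: 5/31 sites differ → p ≈ 0.16129, d = −0.75 ln(1 − 0.215053) = 0.181604 ≈ 0.182.
seq2–seq3: 11/31 sites differ → p ≈ 0.354839, d = −0.75 ln(1 − 0.473119) = 0.480585 ≈ 0.481.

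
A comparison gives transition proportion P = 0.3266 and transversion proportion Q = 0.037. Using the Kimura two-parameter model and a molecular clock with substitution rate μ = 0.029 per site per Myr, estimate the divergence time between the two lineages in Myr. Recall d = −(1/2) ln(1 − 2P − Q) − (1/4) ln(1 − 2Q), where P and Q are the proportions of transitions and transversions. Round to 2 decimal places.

Under the Kimura two-parameter model, d = −½ ln(1 − 2P − Q) − ¼ ln(1 − 2Q).
1 − 2P − Q = 0.3098, giving −½ ln(0.3098) = 0.585914.
1 − 2Q = 0.926, giving −¼ ln(0.926) = 0.019220.
d = 0.585914 + 0.019220 = 0.605134.
Under a molecular clock d = 2μt, so t = d/(2μ) = 0.605134 / (2 × 0.029) = 10.43 Myr.

10.43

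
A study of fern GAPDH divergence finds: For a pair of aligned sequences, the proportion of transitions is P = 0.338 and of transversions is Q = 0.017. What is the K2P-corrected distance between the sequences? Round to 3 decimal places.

0.599

Under the Kimura two-parameter model, d = −½ ln(1 − 2P − Q) − ¼ ln(1 − 2Q).
1 − 2P − Q = 0.307, giving −½ ln(0.307) = 0.590454.
1 − 2Q = 0.966, giving −¼ ln(0.966) = 0.008648.
d = 0.590454 + 0.008648 = 0.599102.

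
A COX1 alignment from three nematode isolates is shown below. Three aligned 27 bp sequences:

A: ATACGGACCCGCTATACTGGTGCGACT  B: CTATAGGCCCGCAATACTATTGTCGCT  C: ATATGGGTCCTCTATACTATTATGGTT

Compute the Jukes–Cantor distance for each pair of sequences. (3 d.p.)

A–B: 10/27 sites differ → p ≈ 0.37037, d = −0.75 ln(1 − 0.493827) = 0.510658 ≈ 0.511.
A–C: 10/27 sites differ → p ≈ 0.37037, d = −0.75 ln(1 − 0.493827) = 0.510658 ≈ 0.511.
B–C: 8/27 sites differ → p ≈ 0.296296, d = −0.75 ln(1 − 0.395061) = 0.376971 ≈ 0.377.

d(A,B) = 0.511, d(A,C) = 0.511, d(B,C) = 0.377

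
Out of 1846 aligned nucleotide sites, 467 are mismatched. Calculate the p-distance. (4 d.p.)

0.2530

p = 467/1846 = 0.252979… ≈ 0.2530 (to 4 d.p.).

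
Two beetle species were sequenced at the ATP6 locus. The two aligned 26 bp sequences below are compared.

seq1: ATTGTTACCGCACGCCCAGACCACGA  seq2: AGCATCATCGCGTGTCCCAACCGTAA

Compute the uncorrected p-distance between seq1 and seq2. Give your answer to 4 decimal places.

0.5000

The sequences differ at 13 of 26 positions.
p = 13/26 = 0.5000.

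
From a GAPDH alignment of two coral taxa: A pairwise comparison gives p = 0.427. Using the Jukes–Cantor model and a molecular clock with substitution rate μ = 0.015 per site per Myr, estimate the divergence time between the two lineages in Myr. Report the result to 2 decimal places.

d = −(3/4) ln(1 − 4p/3) = −0.75 ln(1 − 0.569333) = −0.75 ln(0.430667)
  = −0.75 × (-0.842420) = 0.631815 substitutions/site.
Under a molecular clock d = 2μt, so t = d/(2μ) = 0.631815 / (2 × 0.015) = 21.06 Myr.

21.06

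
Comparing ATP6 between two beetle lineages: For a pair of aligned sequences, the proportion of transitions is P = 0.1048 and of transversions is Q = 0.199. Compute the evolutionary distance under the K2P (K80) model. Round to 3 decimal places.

0.390

Under the Kimura two-parameter model, d = −½ ln(1 − 2P − Q) − ¼ ln(1 − 2Q).
1 − 2P − Q = 0.5914, giving −½ ln(0.5914) = 0.262631.
1 − 2Q = 0.602, giving −¼ ln(0.602) = 0.126874.
d = 0.262631 + 0.126874 = 0.389505.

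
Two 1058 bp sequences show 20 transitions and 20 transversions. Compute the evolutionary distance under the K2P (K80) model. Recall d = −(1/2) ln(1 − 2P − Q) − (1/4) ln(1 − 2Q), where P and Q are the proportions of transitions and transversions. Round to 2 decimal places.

P = 20/1058 ≈ 0.018904 and Q = 20/1058 ≈ 0.018904.
Under the Kimura two-parameter model, d = −½ ln(1 − 2P − Q) − ¼ ln(1 − 2Q).
1 − 2P − Q = 0.943288, giving −½ ln(0.943288) = 0.029192.
1 − 2Q = 0.962192, giving −¼ ln(0.962192) = 0.009635.
d = 0.029192 + 0.009635 = 0.038827.

0.04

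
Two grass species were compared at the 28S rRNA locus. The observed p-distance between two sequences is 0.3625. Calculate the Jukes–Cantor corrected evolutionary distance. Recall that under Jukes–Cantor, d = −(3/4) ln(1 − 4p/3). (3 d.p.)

0.495

d = −(3/4) ln(1 − 4p/3) = −0.75 ln(1 − 0.483333) = −0.75 ln(0.516667)
  = −0.75 × (-0.660357) = 0.495268 substitutions/site.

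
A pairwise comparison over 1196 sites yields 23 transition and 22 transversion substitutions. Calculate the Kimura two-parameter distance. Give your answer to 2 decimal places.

0.04

P = 23/1196 ≈ 0.019231 and Q = 22/1196 ≈ 0.018395.
Under the Kimura two-parameter model, d = −½ ln(1 − 2P − Q) − ¼ ln(1 − 2Q).
1 − 2P − Q = 0.943143, giving −½ ln(0.943143) = 0.029269.
1 − 2Q = 0.96321, giving −¼ ln(0.96321) = 0.009371.
d = 0.029269 + 0.009371 = 0.038640.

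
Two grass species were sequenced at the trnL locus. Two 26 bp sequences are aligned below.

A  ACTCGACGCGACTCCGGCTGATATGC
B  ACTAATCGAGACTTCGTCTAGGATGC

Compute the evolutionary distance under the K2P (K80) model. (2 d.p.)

Of 26 sites, 4 differences are transitions and 5 are transversions, so P = 4/26 ≈ 0.153846 and Q = 5/26 ≈ 0.192308.
Under the Kimura two-parameter model, d = −½ ln(1 − 2P − Q) − ¼ ln(1 − 2Q).
1 − 2P − Q = 0.5, giving −½ ln(0.5) = 0.346574.
1 − 2Q = 0.615384, giving −¼ ln(0.615384) = 0.121377.
d = 0.346574 + 0.121377 = 0.467951.

0.47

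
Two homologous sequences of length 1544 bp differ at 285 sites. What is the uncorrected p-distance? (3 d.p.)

0.185

p = 285/1544 = 0.184585… ≈ 0.185 (to 3 d.p.).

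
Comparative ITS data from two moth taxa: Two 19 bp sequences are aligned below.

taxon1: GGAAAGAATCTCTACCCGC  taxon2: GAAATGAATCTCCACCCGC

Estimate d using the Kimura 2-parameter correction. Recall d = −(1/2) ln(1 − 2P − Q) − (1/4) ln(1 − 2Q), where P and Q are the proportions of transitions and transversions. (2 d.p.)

0.18

Of 19 sites, 2 differences are transitions and 1 are transversions, so P = 2/19 ≈ 0.105263 and Q = 1/19 ≈ 0.052632.
Under the Kimura two-parameter model, d = −½ ln(1 − 2P − Q) − ¼ ln(1 − 2Q).
1 − 2P − Q = 0.736842, giving −½ ln(0.736842) = 0.152691.
1 − 2Q = 0.894736, giving −¼ ln(0.894736) = 0.027807.
d = 0.152691 + 0.027807 = 0.180498.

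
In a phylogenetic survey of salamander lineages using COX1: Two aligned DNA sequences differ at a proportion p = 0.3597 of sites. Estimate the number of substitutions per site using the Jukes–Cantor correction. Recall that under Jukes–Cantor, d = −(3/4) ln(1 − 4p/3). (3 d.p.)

d = −(3/4) ln(1 − 4p/3) = −0.75 ln(1 − 0.4796) = −0.75 ln(0.5204)
  = −0.75 × (-0.653158) = 0.489869 substitutions/site.

0.490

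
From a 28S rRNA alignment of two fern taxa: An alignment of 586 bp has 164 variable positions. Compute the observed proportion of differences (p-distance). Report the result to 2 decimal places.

p = 164/586 = 0.279863… ≈ 0.28 (to 2 d.p.).

0.28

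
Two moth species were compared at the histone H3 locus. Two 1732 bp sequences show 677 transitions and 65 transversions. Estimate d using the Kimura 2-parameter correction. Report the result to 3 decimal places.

P = 677/1732 ≈ 0.390878 and Q = 65/1732 ≈ 0.037529.
Under the Kimura two-parameter model, d = −½ ln(1 − 2P − Q) − ¼ ln(1 − 2Q).
1 − 2P − Q = 0.180715, giving −½ ln(0.180715) = 0.855417.
1 − 2Q = 0.924942, giving −¼ ln(0.924942) = 0.019506.
d = 0.855417 + 0.019506 = 0.874923.

0.875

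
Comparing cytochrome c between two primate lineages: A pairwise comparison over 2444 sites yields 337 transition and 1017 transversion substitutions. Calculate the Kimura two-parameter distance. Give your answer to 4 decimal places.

1.0350

P = 337/2444 ≈ 0.137889 and Q = 1017/2444 ≈ 0.416121.
Under the Kimura two-parameter model, d = −½ ln(1 − 2P − Q) − ¼ ln(1 − 2Q).
1 − 2P − Q = 0.308101, giving −½ ln(0.308101) = 0.588664.
1 − 2Q = 0.167758, giving −¼ ln(0.167758) = 0.446308.
d = 0.588664 + 0.446308 = 1.034972.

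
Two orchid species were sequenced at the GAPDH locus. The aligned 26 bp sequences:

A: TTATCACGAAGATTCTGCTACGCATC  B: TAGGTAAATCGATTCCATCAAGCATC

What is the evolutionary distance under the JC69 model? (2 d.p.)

The sequences differ at 13 of 26 sites, so p = 13/26 = 0.5.
d = −(3/4) ln(1 − 4p/3) = −0.75 ln(1 − 0.666667) = −0.75 ln(0.333333)
  = −0.75 × (-1.098613) = 0.823960 substitutions/site.

0.82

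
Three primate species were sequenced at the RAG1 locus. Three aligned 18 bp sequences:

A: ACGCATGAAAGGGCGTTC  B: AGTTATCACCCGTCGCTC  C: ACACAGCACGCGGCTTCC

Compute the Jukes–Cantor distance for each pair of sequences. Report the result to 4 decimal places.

d(A,B) = 0.8240, d(A,C) = 0.6735, d(B,C) = 0.8240

A–B: 9/18 sites differ → p = 0.5, d = −0.75 ln(1 − 0.666667) = 0.823960 ≈ 0.8240.
A–C: 8/18 sites differ → p ≈ 0.444444, d = −0.75 ln(1 − 0.592592) = 0.673455 ≈ 0.6735.
B–C: 9/18 sites differ → p = 0.5, d = −0.75 ln(1 − 0.666667) = 0.823960 ≈ 0.8240.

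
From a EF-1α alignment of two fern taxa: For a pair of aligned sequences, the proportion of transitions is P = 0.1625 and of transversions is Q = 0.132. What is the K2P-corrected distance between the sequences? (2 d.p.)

0.38

Under the Kimura two-parameter model, d = −½ ln(1 − 2P − Q) − ¼ ln(1 − 2Q).
1 − 2P − Q = 0.543, giving −½ ln(0.543) = 0.305323.
1 − 2Q = 0.736, giving −¼ ln(0.736) = 0.076631.
d = 0.305323 + 0.076631 = 0.381954.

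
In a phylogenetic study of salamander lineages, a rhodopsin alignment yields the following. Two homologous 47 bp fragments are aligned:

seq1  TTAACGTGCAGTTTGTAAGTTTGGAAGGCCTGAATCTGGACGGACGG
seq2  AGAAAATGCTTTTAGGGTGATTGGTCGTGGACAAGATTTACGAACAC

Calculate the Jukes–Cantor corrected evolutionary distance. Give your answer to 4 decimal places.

0.9264

The sequences differ at 25 of 47 sites, so p = 25/47 ≈ 0.531915.
d = −(3/4) ln(1 − 4p/3) = −0.75 ln(1 − 0.70922) = −0.75 ln(0.29078)
  = −0.75 × (-1.235188) = 0.926391 substitutions/site.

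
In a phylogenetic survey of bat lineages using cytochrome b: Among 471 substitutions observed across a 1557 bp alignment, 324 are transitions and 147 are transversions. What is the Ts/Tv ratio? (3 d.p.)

R = 324/147 = 2.204081… ≈ 2.204 (to 3 d.p.).

2.204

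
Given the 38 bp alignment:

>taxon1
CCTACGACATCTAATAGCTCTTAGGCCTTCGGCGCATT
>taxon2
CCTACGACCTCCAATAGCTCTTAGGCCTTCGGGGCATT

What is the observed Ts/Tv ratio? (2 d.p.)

Transitions are A↔G and C↔T; transversions are all other mismatches.
Transitions: 1. Transversions: 2.
R = 1/2 = 0.50.

0.50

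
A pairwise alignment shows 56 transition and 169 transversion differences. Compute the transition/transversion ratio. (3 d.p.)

R = 56/169 = 0.331360… ≈ 0.331 (to 3 d.p.).

0.331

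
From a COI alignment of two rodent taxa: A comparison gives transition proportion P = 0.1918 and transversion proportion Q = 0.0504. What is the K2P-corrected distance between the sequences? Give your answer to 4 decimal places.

Under the Kimura two-parameter model, d = −½ ln(1 − 2P − Q) − ¼ ln(1 − 2Q).
1 − 2P − Q = 0.566, giving −½ ln(0.566) = 0.284581.
1 − 2Q = 0.8992, giving −¼ ln(0.8992) = 0.026562.
d = 0.284581 + 0.026562 = 0.311143.

0.3111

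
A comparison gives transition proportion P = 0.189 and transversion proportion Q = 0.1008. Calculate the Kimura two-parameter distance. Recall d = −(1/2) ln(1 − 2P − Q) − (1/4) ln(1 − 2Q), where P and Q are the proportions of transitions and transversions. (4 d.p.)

Under the Kimura two-parameter model, d = −½ ln(1 − 2P − Q) − ¼ ln(1 − 2Q).
1 − 2P − Q = 0.5212, giving −½ ln(0.5212) = 0.325811.
1 − 2Q = 0.7984, giving −¼ ln(0.7984) = 0.056286.
d = 0.325811 + 0.056286 = 0.382097.

0.3821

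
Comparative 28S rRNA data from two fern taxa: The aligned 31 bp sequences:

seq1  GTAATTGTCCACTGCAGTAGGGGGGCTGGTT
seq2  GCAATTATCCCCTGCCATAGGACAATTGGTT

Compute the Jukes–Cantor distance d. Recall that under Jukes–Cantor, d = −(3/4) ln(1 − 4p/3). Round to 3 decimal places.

The sequences differ at 10 of 31 sites (2, 7, 11, 16, 17, 22, 23, 24, 25, 26), so p = 10/31 ≈ 0.322581.
d = −(3/4) ln(1 − 4p/3) = −0.75 ln(1 − 0.430108) = −0.75 ln(0.569892)
  = −0.75 × (-0.562308) = 0.421731 substitutions/site.

0.422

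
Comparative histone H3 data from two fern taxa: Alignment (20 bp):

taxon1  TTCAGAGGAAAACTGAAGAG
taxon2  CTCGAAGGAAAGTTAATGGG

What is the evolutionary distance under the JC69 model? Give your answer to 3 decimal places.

0.572

The sequences differ at 8 of 20 sites (1, 4, 5, 12, 13, 15, 17, 19), so p = 8/20 = 0.4.
d = −(3/4) ln(1 − 4p/3) = −0.75 ln(1 − 0.533333) = −0.75 ln(0.466667)
  = −0.75 × (-0.762139) = 0.571604 substitutions/site.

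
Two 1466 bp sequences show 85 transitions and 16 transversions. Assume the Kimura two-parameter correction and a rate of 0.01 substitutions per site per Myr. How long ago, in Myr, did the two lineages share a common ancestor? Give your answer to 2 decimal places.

3.67

P = 85/1466 ≈ 0.057981 and Q = 16/1466 ≈ 0.010914.
Under the Kimura two-parameter model, d = −½ ln(1 − 2P − Q) − ¼ ln(1 − 2Q).
1 − 2P − Q = 0.873124, giving −½ ln(0.873124) = 0.067839.
1 − 2Q = 0.978172, giving −¼ ln(0.978172) = 0.005517.
d = 0.067839 + 0.005517 = 0.073356.
Under a molecular clock d = 2μt, so t = d/(2μ) = 0.073356 / (2 × 0.01) = 3.67 Myr.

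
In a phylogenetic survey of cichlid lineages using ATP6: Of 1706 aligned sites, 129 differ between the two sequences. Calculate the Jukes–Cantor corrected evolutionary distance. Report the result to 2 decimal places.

p = 129/1706 ≈ 0.075615.
d = −(3/4) ln(1 − 4p/3) = −0.75 ln(1 − 0.10082) = −0.75 ln(0.89918)
  = −0.75 × (-0.106272) = 0.079704 substitutions/site.

0.08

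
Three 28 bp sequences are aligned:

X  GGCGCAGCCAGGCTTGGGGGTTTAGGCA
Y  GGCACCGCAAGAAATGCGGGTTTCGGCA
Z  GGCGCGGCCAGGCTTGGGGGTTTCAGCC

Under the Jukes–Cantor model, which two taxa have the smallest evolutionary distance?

X and Z

X–Y: 8/28 differ, p = 0.286, d = 0.360.
X–Z: 4/28 differ, p = 0.143, d = 0.158.
Y–Z: 9/28 differ, p = 0.321, d = 0.420.
The smallest distance is between X and Z.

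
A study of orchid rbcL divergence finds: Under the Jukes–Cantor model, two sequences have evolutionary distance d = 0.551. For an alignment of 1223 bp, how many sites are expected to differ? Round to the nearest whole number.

Invert JC69: p = (3/4)(1 − e^(−4d/3)) = 0.75 × (1 − e^(-0.734667)) = 0.75 × (1 − 0.479665) = 0.390251.
Expected differing sites = pL ≈ 0.390251 × 1223 = 477.276973 ≈ 477.

477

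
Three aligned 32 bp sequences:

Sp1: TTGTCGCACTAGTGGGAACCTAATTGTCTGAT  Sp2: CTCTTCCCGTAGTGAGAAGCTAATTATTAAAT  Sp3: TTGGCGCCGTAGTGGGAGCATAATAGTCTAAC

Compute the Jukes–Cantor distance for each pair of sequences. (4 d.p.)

Sp1–Sp2: 12/32 sites differ → p = 0.375, d = −0.75 ln(1 − 0.5) = 0.519860 ≈ 0.5199.
Sp1–Sp3: 8/32 sites differ → p = 0.25, d = −0.75 ln(1 − 0.333333) = 0.304098 ≈ 0.3041.
Sp2–Sp3: 14/32 sites differ → p = 0.4375, d = −0.75 ln(1 − 0.583333) = 0.656601 ≈ 0.6566.

d(Sp1,Sp2) = 0.5199, d(Sp1,Sp3) = 0.3041, d(Sp2,Sp3) = 0.6566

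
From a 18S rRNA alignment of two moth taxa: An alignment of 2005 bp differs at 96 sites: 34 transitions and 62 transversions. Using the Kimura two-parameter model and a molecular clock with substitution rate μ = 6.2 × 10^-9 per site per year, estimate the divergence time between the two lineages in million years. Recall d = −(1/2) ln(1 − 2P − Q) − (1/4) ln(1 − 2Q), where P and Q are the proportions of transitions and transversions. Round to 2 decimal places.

3.99

P = 34/2005 ≈ 0.016958 and Q = 62/2005 ≈ 0.030923.
Under the Kimura two-parameter model, d = −½ ln(1 − 2P − Q) − ¼ ln(1 − 2Q).
1 − 2P − Q = 0.935161, giving −½ ln(0.935161) = 0.033518.
1 − 2Q = 0.938154, giving −¼ ln(0.938154) = 0.015960.
d = 0.033518 + 0.015960 = 0.049478.
Under a molecular clock d = 2μt, so t = d/(2μ) = 0.049478 / (2 × 6.2 × 10^-9) = 3.99 million years.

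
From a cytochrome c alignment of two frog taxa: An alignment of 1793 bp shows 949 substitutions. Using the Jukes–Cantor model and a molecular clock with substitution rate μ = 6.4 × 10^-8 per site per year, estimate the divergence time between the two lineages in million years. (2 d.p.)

7.17

p = 949/1793 ≈ 0.529281.
d = −(3/4) ln(1 − 4p/3) = −0.75 ln(1 − 0.705708) = −0.75 ln(0.294292)
  = −0.75 × (-1.223183) = 0.917387 substitutions/site.
Under a molecular clock d = 2μt, so t = d/(2μ) = 0.917387 / (2 × 6.4 × 10^-8) = 7.17 million years.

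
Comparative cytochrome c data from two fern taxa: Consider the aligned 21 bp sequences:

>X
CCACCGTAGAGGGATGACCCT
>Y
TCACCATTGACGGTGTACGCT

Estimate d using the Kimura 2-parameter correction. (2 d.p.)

0.54

Of 21 sites, 2 differences are transitions and 6 are transversions, so P = 2/21 ≈ 0.095238 and Q = 6/21 ≈ 0.285714.
Under the Kimura two-parameter model, d = −½ ln(1 − 2P − Q) − ¼ ln(1 − 2Q).
1 − 2P − Q = 0.52381, giving −½ ln(0.52381) = 0.323313.
1 − 2Q = 0.428572, giving −¼ ln(0.428572) = 0.211824.
d = 0.323313 + 0.211824 = 0.535137.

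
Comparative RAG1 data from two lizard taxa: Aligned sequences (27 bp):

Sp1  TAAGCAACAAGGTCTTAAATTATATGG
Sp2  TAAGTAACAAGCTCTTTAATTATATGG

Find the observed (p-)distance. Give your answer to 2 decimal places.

The sequences differ at 3 of 27 positions (sites 5, 12, 17).
p = 3/27 = 0.111111… ≈ 0.11 (to 2 d.p.).

0.11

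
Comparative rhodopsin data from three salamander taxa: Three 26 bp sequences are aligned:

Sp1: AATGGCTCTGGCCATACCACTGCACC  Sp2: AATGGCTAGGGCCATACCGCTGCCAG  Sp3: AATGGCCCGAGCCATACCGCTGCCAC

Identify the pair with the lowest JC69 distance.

Sp2 and Sp3

Sp1–Sp2: 6/26 differ, p = 0.231, d = 0.276.
Sp1–Sp3: 6/26 differ, p = 0.231, d = 0.276.
Sp2–Sp3: 4/26 differ, p = 0.154, d = 0.172.
The smallest distance is between Sp2 and Sp3.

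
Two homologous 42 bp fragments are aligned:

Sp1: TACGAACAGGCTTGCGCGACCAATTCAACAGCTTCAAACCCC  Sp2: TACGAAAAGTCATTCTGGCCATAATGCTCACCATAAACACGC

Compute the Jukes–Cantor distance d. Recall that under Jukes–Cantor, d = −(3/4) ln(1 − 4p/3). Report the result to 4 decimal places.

The sequences differ at 19 of 42 sites, so p = 19/42 ≈ 0.452381.
d = −(3/4) ln(1 − 4p/3) = −0.75 ln(1 − 0.603175) = −0.75 ln(0.396825)
  = −0.75 × (-0.924260) = 0.693195 substitutions/site.

0.6932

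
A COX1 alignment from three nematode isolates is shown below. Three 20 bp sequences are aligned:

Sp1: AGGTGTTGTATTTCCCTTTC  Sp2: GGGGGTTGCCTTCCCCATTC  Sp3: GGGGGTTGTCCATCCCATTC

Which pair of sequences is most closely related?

Sp2 and Sp3

Sp1–Sp2: 6/20 differ, p = 0.300, d = 0.383.
Sp1–Sp3: 6/20 differ, p = 0.300, d = 0.383.
Sp2–Sp3: 4/20 differ, p = 0.200, d = 0.233.
The smallest distance is between Sp2 and Sp3.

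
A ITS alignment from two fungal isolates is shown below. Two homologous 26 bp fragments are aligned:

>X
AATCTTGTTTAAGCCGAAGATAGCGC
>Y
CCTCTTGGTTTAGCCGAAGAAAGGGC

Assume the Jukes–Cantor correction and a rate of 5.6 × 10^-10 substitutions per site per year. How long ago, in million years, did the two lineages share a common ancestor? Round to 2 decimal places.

The sequences differ at 6 of 26 sites (1, 2, 8, 11, 21, 24), so p = 6/26 ≈ 0.230769.
d = −(3/4) ln(1 − 4p/3) = −0.75 ln(1 − 0.307692) = −0.75 ln(0.692308)
  = −0.75 × (-0.367724) = 0.275793 substitutions/site.
Under a molecular clock d = 2μt, so t = d/(2μ) = 0.275793 / (2 × 5.6 × 10^-10) = 246.24 million years.

246.24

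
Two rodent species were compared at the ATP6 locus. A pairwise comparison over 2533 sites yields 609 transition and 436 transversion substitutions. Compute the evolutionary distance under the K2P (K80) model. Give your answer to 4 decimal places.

0.6347

P = 609/2533 ≈ 0.240426 and Q = 436/2533 ≈ 0.172128.
Under the Kimura two-parameter model, d = −½ ln(1 − 2P − Q) − ¼ ln(1 − 2Q).
1 − 2P − Q = 0.34702, giving −½ ln(0.34702) = 0.529186.
1 − 2Q = 0.655744, giving −¼ ln(0.655744) = 0.105496.
d = 0.529186 + 0.105496 = 0.634682.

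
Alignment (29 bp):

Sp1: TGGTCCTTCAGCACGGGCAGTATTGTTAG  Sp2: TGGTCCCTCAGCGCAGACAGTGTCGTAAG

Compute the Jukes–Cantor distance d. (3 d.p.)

0.291

The sequences differ at 7 of 29 sites (7, 13, 15, 17, 22, 24, 27), so p = 7/29 ≈ 0.241379.
d = −(3/4) ln(1 − 4p/3) = −0.75 ln(1 − 0.321839) = −0.75 ln(0.678161)
  = −0.75 × (-0.388371) = 0.291278 substitutions/site.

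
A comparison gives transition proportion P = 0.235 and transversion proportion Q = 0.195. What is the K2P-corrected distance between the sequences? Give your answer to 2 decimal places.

Under the Kimura two-parameter model, d = −½ ln(1 − 2P − Q) − ¼ ln(1 − 2Q).
1 − 2P − Q = 0.335, giving −½ ln(0.335) = 0.546812.
1 − 2Q = 0.61, giving −¼ ln(0.61) = 0.123574.
d = 0.546812 + 0.123574 = 0.670386.

0.67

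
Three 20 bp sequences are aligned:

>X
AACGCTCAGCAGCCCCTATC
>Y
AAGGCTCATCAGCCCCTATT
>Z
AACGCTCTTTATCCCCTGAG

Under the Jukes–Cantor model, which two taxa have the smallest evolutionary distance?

X–Y: 3/20 differ, p = 0.150, d = 0.167.
X–Z: 7/20 differ, p = 0.350, d = 0.471.
Y–Z: 7/20 differ, p = 0.350, d = 0.471.
The smallest distance is between X and Y.

X and Y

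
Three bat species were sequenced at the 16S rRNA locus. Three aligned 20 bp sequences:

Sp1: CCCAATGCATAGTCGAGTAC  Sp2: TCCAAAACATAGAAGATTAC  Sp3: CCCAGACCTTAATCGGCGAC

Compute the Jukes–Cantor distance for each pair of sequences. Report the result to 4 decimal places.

d(Sp1,Sp2) = 0.3831, d(Sp1,Sp3) = 0.5716, d(Sp2,Sp3) = 0.8240

Sp1–Sp2: 6/20 sites differ → p = 0.3, d = −0.75 ln(1 − 0.4) = 0.383119 ≈ 0.3831.
Sp1–Sp3: 8/20 sites differ → p = 0.4, d = −0.75 ln(1 − 0.533333) = 0.571605 ≈ 0.5716.
Sp2–Sp3: 10/20 sites differ → p = 0.5, d = −0.75 ln(1 − 0.666667) = 0.823960 ≈ 0.8240.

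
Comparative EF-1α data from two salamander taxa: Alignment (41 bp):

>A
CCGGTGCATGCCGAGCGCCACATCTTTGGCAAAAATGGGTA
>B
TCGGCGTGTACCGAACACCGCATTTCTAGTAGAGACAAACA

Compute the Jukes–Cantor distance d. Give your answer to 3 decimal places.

0.722

The sequences differ at 19 of 41 sites, so p = 19/41 ≈ 0.463415.
d = −(3/4) ln(1 − 4p/3) = −0.75 ln(1 − 0.617887) = −0.75 ln(0.382113)
  = −0.75 × (-0.962039) = 0.721529 substitutions/site.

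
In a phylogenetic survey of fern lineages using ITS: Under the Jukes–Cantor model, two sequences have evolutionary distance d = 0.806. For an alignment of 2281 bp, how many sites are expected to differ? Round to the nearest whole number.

Invert JC69: p = (3/4)(1 − e^(−4d/3)) = 0.75 × (1 − e^(-1.074667)) = 0.75 × (1 − 0.341411) = 0.493942.
Expected differing sites = pL ≈ 0.493942 × 2281 = 1126.681702 ≈ 1127.

1127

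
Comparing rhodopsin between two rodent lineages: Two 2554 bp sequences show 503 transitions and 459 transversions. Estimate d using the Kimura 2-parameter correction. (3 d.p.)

P = 503/2554 ≈ 0.196946 and Q = 459/2554 ≈ 0.179718.
Under the Kimura two-parameter model, d = −½ ln(1 − 2P − Q) − ¼ ln(1 − 2Q).
1 − 2P − Q = 0.42639, giving −½ ln(0.42639) = 0.426200.
1 − 2Q = 0.640564, giving −¼ ln(0.640564) = 0.111352.
d = 0.426200 + 0.111352 = 0.537552.

0.538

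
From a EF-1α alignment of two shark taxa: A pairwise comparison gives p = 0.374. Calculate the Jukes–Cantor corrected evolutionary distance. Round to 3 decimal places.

0.518

d = −(3/4) ln(1 − 4p/3) = −0.75 ln(1 − 0.498667) = −0.75 ln(0.501333)
  = −0.75 × (-0.690485) = 0.517864 substitutions/site.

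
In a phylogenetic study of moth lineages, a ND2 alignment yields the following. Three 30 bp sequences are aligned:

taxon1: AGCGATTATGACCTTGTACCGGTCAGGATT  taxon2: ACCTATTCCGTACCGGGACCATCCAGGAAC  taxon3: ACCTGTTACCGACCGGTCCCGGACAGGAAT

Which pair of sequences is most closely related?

taxon1–taxon2: 14/30 differ, p = 0.467, d = 0.730.
taxon1–taxon3: 12/30 differ, p = 0.400, d = 0.572.
taxon2–taxon3: 10/30 differ, p = 0.333, d = 0.441.
The smallest distance is between taxon2 and taxon3.

taxon2 and taxon3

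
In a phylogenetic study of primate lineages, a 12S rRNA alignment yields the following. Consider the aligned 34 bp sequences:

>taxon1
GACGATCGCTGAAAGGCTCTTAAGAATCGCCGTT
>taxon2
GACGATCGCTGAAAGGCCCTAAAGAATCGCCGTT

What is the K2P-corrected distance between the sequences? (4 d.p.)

0.0613

Of 34 sites, 1 differences are transitions and 1 are transversions, so P = 1/34 ≈ 0.029412 and Q = 1/34 ≈ 0.029412.
Under the Kimura two-parameter model, d = −½ ln(1 − 2P − Q) − ¼ ln(1 − 2Q).
1 − 2P − Q = 0.911764, giving −½ ln(0.911764) = 0.046187.
1 − 2Q = 0.941176, giving −¼ ln(0.941176) = 0.015156.
d = 0.046187 + 0.015156 = 0.061343.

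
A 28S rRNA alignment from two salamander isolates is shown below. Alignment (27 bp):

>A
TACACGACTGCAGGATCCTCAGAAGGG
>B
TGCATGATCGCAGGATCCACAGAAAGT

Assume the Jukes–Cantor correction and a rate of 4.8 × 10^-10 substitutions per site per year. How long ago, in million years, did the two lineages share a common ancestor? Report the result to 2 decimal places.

331.37

The sequences differ at 7 of 27 sites (2, 5, 8, 9, 19, 25, 27), so p = 7/27 ≈ 0.259259.
d = −(3/4) ln(1 − 4p/3) = −0.75 ln(1 − 0.345679) = −0.75 ln(0.654321)
  = −0.75 × (-0.424157) = 0.318118 substitutions/site.
Under a molecular clock d = 2μt, so t = d/(2μ) = 0.318118 / (2 × 4.8 × 10^-10) = 331.37 million years.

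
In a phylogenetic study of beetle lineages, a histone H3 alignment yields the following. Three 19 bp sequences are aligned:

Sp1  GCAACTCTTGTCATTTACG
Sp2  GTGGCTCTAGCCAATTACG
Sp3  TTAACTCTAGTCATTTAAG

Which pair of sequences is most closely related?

Sp1 and Sp3

Sp1–Sp2: 6/19 differ, p = 0.316, d = 0.410.
Sp1–Sp3: 4/19 differ, p = 0.211, d = 0.247.
Sp2–Sp3: 6/19 differ, p = 0.316, d = 0.410.
The smallest distance is between Sp1 and Sp3.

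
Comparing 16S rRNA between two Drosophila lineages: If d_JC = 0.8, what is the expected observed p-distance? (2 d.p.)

0.49

p = (3/4)(1 − e^(−4d/3)) = 0.75 × (1 − e^(-1.066667)) = 0.75 × (1 − 0.344154) = 0.491885.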